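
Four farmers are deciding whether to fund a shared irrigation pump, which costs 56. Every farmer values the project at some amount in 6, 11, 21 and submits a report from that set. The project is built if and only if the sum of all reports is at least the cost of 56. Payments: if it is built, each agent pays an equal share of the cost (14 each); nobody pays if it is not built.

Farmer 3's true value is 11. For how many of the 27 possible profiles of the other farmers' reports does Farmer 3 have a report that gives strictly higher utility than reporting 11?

3

Others report (6, 21, 21): truth gives -3; report 6 gives 0 > -3. Violating.
Others report (21, 6, 21): truth gives -3; report 6 gives 0 > -3. Violating.
Others report (21, 21, 6): truth gives -3; report 6 gives 0 > -3. Violating.
Others report (6, 6, 6): truth gives 0; no alternative beats it.
Others report (6, 6, 11): truth gives 0; no alternative beats it.
(Checking all 27 profiles: 3 have a profitable deviation, 24 do not.)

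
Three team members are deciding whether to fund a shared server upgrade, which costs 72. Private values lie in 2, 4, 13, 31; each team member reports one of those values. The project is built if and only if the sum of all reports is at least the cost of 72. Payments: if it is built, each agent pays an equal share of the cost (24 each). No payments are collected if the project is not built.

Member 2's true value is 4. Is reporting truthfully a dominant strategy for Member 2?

Yes

Check each profile of the others' reports and compare truth against every alternative report.
Others report (2, 2): truth gives 0, best alternative gives 0.
Others report (2, 4): truth gives 0, best alternative gives 0.
Others report (2, 13): truth gives 0, best alternative gives 0.
Others report (2, 31): truth gives 0, best alternative gives 0.
Others report (4, 2): truth gives 0, best alternative gives 0.
Others report (4, 4): truth gives 0, best alternative gives 0.
(Remaining 10 profiles checked similarly; truth is weakly best in each.)
In every case the truthful report is at least as good as any alternative, so it is a dominant strategy.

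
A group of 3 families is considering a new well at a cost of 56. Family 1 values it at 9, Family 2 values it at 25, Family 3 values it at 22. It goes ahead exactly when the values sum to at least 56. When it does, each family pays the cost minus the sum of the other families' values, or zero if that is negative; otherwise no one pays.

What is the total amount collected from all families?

56

Total value 56 ≥ cost 56, so it is built.
Family 1: others sum to 47; max(0, 56 - 47) = 9.
Family 2: others sum to 31; max(0, 56 - 31) = 25.
Family 3: others sum to 34; max(0, 56 - 34) = 22.
Total collected = 9 + 25 + 22 = 56.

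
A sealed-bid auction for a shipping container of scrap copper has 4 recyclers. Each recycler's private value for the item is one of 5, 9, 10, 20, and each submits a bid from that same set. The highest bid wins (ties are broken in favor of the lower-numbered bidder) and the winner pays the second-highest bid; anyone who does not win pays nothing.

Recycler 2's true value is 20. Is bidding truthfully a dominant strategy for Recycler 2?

Check each profile of the others' bids and compare truth against every alternative bid.
Others bid (10, 5, 5): truth gives 10, best alternative gives 0.
Others bid (10, 5, 9): truth gives 10, best alternative gives 0.
Others bid (10, 5, 10): truth gives 10, best alternative gives 0.
Others bid (10, 9, 5): truth gives 10, best alternative gives 0.
Others bid (10, 9, 9): truth gives 10, best alternative gives 0.
Others bid (10, 9, 10): truth gives 10, best alternative gives 0.
(Remaining 58 profiles checked similarly; truth is weakly best in each.)
In every case the truthful bid is at least as good as any alternative, so it is a dominant strategy.

Yes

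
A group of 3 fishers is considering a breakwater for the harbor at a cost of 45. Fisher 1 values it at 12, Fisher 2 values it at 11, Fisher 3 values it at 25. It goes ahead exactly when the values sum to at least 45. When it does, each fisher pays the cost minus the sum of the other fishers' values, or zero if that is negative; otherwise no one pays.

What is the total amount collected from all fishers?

39

Total value 48 ≥ cost 45, so it is built.
Fisher 1: others sum to 36; max(0, 45 - 36) = 9.
Fisher 2: others sum to 37; max(0, 45 - 37) = 8.
Fisher 3: others sum to 23; max(0, 45 - 23) = 22.
Total collected = 9 + 8 + 22 = 39.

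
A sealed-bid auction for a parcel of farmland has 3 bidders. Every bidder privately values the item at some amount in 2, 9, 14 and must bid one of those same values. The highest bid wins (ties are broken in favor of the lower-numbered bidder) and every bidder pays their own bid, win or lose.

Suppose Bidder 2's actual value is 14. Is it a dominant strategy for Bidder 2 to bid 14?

No

Consider the case where Bidder 1 bids 2 and Bidder 3 bids 2.
Truthful bid 14: wins, pays 14, utility 14 - 14 = 0.
Bid 9 instead: wins, pays 9, utility 14 - 9 = 5.
Since 5 > 0, bidding 9 is strictly better here, so truthful bidding is not dominant.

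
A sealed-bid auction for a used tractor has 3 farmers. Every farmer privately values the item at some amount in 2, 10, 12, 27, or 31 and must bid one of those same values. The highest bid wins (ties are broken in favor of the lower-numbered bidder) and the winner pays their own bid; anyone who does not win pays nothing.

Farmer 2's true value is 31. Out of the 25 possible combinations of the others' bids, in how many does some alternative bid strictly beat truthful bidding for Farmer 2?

Others bid (2, 2): truth gives 0; bid 10 gives 21 > 0. Violating.
Others bid (2, 10): truth gives 0; bid 10 gives 21 > 0. Violating.
Others bid (2, 12): truth gives 0; bid 12 gives 19 > 0. Violating.
Others bid (2, 27): truth gives 0; bid 27 gives 4 > 0. Violating.
Others bid (2, 31): truth gives 0; no alternative beats it.
Others bid (10, 31): truth gives 0; no alternative beats it.
(Checking all 25 profiles: 12 have a profitable deviation, 13 do not.)

12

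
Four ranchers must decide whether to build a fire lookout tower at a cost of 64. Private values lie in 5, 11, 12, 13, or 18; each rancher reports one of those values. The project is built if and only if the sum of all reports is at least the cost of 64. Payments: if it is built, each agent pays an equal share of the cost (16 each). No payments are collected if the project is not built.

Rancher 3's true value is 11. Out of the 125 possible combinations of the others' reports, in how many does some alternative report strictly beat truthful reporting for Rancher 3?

1

Others report (18, 18, 18): truth gives -5; report 5 gives 0 > -5. Violating.
Others report (5, 5, 5): truth gives 0; no alternative beats it.
Others report (5, 5, 11): truth gives 0; no alternative beats it.
(Checking all 125 profiles: 1 has a profitable deviation, 124 do not.)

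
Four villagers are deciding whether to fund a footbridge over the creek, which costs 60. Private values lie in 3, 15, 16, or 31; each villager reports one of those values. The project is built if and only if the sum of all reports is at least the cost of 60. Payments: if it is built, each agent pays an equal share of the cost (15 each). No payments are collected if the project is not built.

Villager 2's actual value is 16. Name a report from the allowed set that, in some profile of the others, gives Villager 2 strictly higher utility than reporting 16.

31

Suppose Villager 1 reports 3, Villager 3 reports 3 and Villager 4 reports 31.
Report 16: project not built, utility 0.
Report 31: project built, pays 15, utility 16 - 15 = 1.
So reporting 31 beats truth here (1 > 0).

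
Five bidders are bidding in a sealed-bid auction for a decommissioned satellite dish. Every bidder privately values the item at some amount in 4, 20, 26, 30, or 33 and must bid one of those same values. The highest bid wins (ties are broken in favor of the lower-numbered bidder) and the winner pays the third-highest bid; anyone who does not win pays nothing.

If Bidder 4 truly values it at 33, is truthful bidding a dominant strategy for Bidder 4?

Check each profile of the others' bids and compare truth against every alternative bid.
Others bid (4, 4, 4, 33): truth gives 29, best alternative gives 0.
Others bid (4, 4, 30, 4): truth gives 29, best alternative gives 0.
Others bid (4, 30, 4, 4): truth gives 29, best alternative gives 0.
Others bid (30, 4, 4, 4): truth gives 29, best alternative gives 0.
Others bid (4, 4, 20, 33): truth gives 13, best alternative gives 0.
Others bid (4, 4, 30, 20): truth gives 13, best alternative gives 0.
(Remaining 619 profiles checked similarly; truth is weakly best in each.)
In every case the truthful bid is at least as good as any alternative, so it is a dominant strategy.

Yes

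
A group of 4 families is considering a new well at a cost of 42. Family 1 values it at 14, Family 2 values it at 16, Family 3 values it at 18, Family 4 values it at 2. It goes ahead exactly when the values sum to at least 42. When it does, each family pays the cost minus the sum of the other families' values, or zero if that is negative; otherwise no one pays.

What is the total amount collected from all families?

24

Total value 50 ≥ cost 42, so it is built.
Family 1: others sum to 36; max(0, 42 - 36) = 6.
Family 2: others sum to 34; max(0, 42 - 34) = 8.
Family 3: others sum to 32; max(0, 42 - 32) = 10.
Family 4: others sum to 48; max(0, 42 - 48) = 0.
Total collected = 6 + 8 + 10 + 0 = 24.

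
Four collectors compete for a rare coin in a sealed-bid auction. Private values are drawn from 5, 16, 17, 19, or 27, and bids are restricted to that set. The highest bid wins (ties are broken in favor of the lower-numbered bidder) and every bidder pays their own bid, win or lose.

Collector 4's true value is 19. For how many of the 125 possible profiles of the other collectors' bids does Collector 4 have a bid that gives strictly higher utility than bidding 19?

Others bid (5, 5, 5): truth gives 0; bid 16 gives 3 > 0. Violating.
Others bid (5, 5, 16): truth gives 0; bid 17 gives 2 > 0. Violating.
Others bid (5, 5, 19): truth gives -19; bid 5 gives -5 > -19. Violating.
Others bid (5, 5, 27): truth gives -19; bid 5 gives -5 > -19. Violating.
Others bid (5, 5, 17): truth gives 0; no alternative beats it.
Others bid (5, 16, 17): truth gives 0; no alternative beats it.
(Checking all 125 profiles: 106 have a profitable deviation, 19 do not.)

106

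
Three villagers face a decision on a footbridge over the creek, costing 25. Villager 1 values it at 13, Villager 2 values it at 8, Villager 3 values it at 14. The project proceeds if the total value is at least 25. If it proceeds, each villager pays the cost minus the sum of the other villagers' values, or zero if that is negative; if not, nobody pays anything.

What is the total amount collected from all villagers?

Total value 35 ≥ cost 25, so it is built.
Villager 1: others sum to 22; max(0, 25 - 22) = 3.
Villager 2: others sum to 27; max(0, 25 - 27) = 0.
Villager 3: others sum to 21; max(0, 25 - 21) = 4.
Total collected = 3 + 0 + 4 = 7.

7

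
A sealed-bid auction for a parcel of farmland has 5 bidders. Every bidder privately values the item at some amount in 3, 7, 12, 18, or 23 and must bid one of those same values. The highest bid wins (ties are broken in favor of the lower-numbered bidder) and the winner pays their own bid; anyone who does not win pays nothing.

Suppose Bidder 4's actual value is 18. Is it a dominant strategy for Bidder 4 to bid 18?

No

Consider the case where Bidder 1 bids 3, Bidder 2 bids 3, Bidder 3 bids 3 and Bidder 5 bids 3.
Truthful bid 18: wins, pays 18, utility 18 - 18 = 0.
Bid 7 instead: wins, pays 7, utility 18 - 7 = 11.
Since 11 > 0, bidding 7 is strictly better here, so truthful bidding is not dominant.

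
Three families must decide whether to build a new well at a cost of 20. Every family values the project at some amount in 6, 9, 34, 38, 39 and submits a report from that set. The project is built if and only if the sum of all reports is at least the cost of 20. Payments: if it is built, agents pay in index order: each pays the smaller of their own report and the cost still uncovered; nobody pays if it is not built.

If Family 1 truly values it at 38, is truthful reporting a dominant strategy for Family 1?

No

Consider the case where Family 2 reports 6 and Family 3 reports 6.
Truthful report 38: project built, pays 20, utility 38 - 20 = 18.
Report 9 instead: project built, pays 9, utility 38 - 9 = 29.
Since 29 > 18, reporting 9 is strictly better here, so truthful reporting is not dominant.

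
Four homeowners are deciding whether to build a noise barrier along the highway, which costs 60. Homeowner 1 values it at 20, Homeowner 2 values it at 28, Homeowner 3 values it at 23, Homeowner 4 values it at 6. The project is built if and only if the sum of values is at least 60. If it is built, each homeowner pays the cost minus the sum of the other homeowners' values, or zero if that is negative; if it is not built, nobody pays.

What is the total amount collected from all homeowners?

Total value 77 ≥ cost 60, so it is built.
Homeowner 1: others sum to 57; max(0, 60 - 57) = 3.
Homeowner 2: others sum to 49; max(0, 60 - 49) = 11.
Homeowner 3: others sum to 54; max(0, 60 - 54) = 6.
Homeowner 4: others sum to 71; max(0, 60 - 71) = 0.
Total collected = 3 + 11 + 6 + 0 = 20.

20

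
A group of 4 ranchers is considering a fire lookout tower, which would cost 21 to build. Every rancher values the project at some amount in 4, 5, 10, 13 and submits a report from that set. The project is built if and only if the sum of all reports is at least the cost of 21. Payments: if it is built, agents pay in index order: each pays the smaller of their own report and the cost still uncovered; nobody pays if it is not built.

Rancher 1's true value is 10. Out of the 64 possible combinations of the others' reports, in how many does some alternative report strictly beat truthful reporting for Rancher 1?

Others report (4, 4, 10): truth gives 0; report 4 gives 6 > 0. Violating.
Others report (4, 4, 13): truth gives 0; report 4 gives 6 > 0. Violating.
Others report (4, 5, 10): truth gives 0; report 4 gives 6 > 0. Violating.
Others report (4, 5, 13): truth gives 0; report 4 gives 6 > 0. Violating.
Others report (4, 4, 4): truth gives 0; no alternative beats it.
Others report (4, 4, 5): truth gives 0; no alternative beats it.
(Checking all 64 profiles: 56 have a profitable deviation, 8 do not.)

56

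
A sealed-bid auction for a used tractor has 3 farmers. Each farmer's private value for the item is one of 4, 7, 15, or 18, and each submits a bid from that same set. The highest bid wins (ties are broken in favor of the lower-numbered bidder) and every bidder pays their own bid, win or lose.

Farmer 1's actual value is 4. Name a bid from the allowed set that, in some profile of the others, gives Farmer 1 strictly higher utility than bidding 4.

Suppose Farmer 2 bids 4 and Farmer 3 bids 7.
Bid 4: loses but pays 4, utility -4.
Bid 7: wins, pays 7, utility 4 - 7 = -3.
So bidding 7 beats truth here (-3 > -4).

7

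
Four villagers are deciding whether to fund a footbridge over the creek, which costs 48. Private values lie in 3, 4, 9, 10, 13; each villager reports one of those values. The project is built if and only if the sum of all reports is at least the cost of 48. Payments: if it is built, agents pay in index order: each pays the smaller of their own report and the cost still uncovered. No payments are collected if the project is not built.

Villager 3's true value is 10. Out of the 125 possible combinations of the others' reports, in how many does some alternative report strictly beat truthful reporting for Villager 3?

1

Others report (13, 13, 13): truth gives 0; report 9 gives 1 > 0. Violating.
Others report (3, 3, 3): truth gives 0; no alternative beats it.
Others report (3, 3, 4): truth gives 0; no alternative beats it.
(Checking all 125 profiles: 1 has a profitable deviation, 124 do not.)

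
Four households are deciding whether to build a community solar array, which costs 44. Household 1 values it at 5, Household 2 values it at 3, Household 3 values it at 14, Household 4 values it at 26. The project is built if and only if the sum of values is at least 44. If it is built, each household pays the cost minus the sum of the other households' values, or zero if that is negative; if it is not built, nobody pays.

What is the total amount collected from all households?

Total value 48 ≥ cost 44, so it is built.
Household 1: others sum to 43; max(0, 44 - 43) = 1.
Household 2: others sum to 45; max(0, 44 - 45) = 0.
Household 3: others sum to 34; max(0, 44 - 34) = 10.
Household 4: others sum to 22; max(0, 44 - 22) = 22.
Total collected = 1 + 0 + 10 + 22 = 33.

33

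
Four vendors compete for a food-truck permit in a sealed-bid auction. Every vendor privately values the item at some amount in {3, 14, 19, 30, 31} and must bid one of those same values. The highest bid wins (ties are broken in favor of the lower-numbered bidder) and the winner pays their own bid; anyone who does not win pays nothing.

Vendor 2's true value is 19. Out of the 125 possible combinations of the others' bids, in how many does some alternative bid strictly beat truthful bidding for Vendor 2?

Others bid (3, 3, 3): truth gives 0; bid 14 gives 5 > 0. Violating.
Others bid (3, 3, 14): truth gives 0; bid 14 gives 5 > 0. Violating.
Others bid (3, 14, 3): truth gives 0; bid 14 gives 5 > 0. Violating.
Others bid (3, 14, 14): truth gives 0; bid 14 gives 5 > 0. Violating.
Others bid (3, 3, 19): truth gives 0; no alternative beats it.
Others bid (3, 3, 30): truth gives 0; no alternative beats it.
(Checking all 125 profiles: 4 have a profitable deviation, 121 do not.)

4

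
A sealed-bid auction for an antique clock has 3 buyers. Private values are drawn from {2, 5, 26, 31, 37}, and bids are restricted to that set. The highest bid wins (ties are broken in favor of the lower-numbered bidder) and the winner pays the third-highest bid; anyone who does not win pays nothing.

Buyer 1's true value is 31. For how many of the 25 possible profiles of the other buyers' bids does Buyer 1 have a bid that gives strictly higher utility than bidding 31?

6

Others bid (2, 37): truth gives 0; bid 37 gives 29 > 0. Violating.
Others bid (5, 37): truth gives 0; bid 37 gives 26 > 0. Violating.
Others bid (26, 37): truth gives 0; bid 37 gives 5 > 0. Violating.
Others bid (37, 2): truth gives 0; bid 37 gives 29 > 0. Violating.
Others bid (2, 2): truth gives 29; no alternative beats it.
Others bid (2, 5): truth gives 29; no alternative beats it.
(Checking all 25 profiles: 6 have a profitable deviation, 19 do not.)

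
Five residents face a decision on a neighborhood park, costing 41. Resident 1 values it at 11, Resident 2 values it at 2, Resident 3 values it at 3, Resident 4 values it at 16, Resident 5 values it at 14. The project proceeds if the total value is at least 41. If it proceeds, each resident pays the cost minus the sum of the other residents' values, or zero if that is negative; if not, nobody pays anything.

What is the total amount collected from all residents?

Total value 46 ≥ cost 41, so it is built.
Resident 1: others sum to 35; max(0, 41 - 35) = 6.
Resident 2: others sum to 44; max(0, 41 - 44) = 0.
Resident 3: others sum to 43; max(0, 41 - 43) = 0.
Resident 4: others sum to 30; max(0, 41 - 30) = 11.
Resident 5: others sum to 32; max(0, 41 - 32) = 9.
Total collected = 6 + 0 + 0 + 11 + 9 = 26.

26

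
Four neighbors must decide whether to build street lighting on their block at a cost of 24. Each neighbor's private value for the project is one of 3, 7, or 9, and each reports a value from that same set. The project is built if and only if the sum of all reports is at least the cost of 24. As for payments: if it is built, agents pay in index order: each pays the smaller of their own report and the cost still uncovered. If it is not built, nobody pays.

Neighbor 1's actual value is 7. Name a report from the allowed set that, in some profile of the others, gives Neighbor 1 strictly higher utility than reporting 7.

3

Suppose Neighbor 2 reports 3, Neighbor 3 reports 9 and Neighbor 4 reports 9.
Report 7: project built, pays 7, utility 7 - 7 = 0.
Report 3: project built, pays 3, utility 7 - 3 = 4.
So reporting 3 beats truth here (4 > 0).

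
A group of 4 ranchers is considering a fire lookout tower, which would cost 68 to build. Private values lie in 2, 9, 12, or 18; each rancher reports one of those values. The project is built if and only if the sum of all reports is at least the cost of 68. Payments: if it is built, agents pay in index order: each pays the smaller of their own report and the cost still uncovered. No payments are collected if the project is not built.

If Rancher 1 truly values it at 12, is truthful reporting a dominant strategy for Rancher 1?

Check each profile of the others' reports and compare truth against every alternative report.
Others report (2, 2, 2): truth gives 0, best alternative gives 0.
Others report (2, 2, 9): truth gives 0, best alternative gives 0.
Others report (2, 2, 12): truth gives 0, best alternative gives 0.
Others report (2, 2, 18): truth gives 0, best alternative gives 0.
Others report (2, 9, 2): truth gives 0, best alternative gives 0.
Others report (2, 9, 9): truth gives 0, best alternative gives 0.
(Remaining 58 profiles checked similarly; truth is weakly best in each.)
In every case the truthful report is at least as good as any alternative, so it is a dominant strategy.

Yes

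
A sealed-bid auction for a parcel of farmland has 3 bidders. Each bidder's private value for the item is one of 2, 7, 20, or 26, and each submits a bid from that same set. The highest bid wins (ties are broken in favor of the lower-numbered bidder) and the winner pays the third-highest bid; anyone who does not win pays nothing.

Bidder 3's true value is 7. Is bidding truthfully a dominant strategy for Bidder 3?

No

Consider the case where Bidder 1 bids 2 and Bidder 2 bids 7.
Truthful bid 7: loses, pays 0, utility 0.
Bid 20 instead: wins, pays 2, utility 7 - 2 = 5.
Since 5 > 0, bidding 20 is strictly better here, so truthful bidding is not dominant.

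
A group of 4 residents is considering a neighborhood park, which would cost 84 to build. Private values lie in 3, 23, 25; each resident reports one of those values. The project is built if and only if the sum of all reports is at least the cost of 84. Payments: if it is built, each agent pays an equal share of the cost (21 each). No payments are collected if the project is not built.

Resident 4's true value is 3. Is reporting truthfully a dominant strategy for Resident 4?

Check each profile of the others' reports and compare truth against every alternative report.
Others report (23, 23, 23): truth gives 0, best alternative gives -18.
Others report (23, 23, 25): truth gives 0, best alternative gives -18.
Others report (23, 25, 23): truth gives 0, best alternative gives -18.
Others report (23, 25, 25): truth gives 0, best alternative gives -18.
Others report (25, 23, 23): truth gives 0, best alternative gives -18.
Others report (25, 23, 25): truth gives 0, best alternative gives -18.
(Remaining 21 profiles checked similarly; truth is weakly best in each.)
In every case the truthful report is at least as good as any alternative, so it is a dominant strategy.

Yes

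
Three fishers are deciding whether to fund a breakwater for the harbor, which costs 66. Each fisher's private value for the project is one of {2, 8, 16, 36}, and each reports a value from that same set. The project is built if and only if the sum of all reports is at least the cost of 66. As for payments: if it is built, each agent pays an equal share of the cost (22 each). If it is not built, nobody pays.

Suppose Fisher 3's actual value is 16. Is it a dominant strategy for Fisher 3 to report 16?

Consider the case where Fisher 1 reports 16 and Fisher 2 reports 36.
Truthful report 16: project built, pays 22, utility 16 - 22 = -6.
Report 2 instead: project not built, utility 0.
Since 0 > -6, reporting 2 is strictly better here, so truthful reporting is not dominant.

No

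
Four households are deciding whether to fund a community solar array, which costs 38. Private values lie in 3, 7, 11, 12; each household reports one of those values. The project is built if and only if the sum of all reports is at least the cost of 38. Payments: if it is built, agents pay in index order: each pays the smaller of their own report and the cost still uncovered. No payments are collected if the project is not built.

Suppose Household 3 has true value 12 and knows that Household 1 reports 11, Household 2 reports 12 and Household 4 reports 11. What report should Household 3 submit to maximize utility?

7

Report 3: project not built, utility 0.
Report 7: project built, pays 7, utility 12 - 7 = 5.
Report 11: project built, pays 11, utility 12 - 11 = 1.
Report 12: project built, pays 12, utility 12 - 12 = 0.
The best choice is 7 with utility 5.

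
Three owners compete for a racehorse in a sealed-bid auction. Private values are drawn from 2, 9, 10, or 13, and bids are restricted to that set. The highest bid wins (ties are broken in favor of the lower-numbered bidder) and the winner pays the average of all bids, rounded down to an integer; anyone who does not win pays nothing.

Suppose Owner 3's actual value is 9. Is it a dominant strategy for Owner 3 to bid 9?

No

Consider the case where Owner 1 bids 2 and Owner 2 bids 9.
Truthful bid 9: loses, pays 0, utility 0.
Bid 10 instead: wins, pays 7, utility 9 - 7 = 2.
Since 2 > 0, bidding 10 is strictly better here, so truthful bidding is not dominant.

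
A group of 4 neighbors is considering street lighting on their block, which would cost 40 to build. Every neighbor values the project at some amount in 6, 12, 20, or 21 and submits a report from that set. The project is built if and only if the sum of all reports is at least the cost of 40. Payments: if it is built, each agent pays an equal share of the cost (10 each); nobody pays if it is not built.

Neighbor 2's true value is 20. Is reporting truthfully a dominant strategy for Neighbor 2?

Yes

Check each profile of the others' reports and compare truth against every alternative report.
Others report (6, 6, 12): truth gives 10, best alternative gives 10.
Others report (6, 6, 20): truth gives 10, best alternative gives 10.
Others report (6, 6, 21): truth gives 10, best alternative gives 10.
Others report (6, 12, 6): truth gives 10, best alternative gives 10.
Others report (6, 12, 12): truth gives 10, best alternative gives 10.
Others report (6, 12, 20): truth gives 10, best alternative gives 10.
(Remaining 58 profiles checked similarly; truth is weakly best in each.)
In every case the truthful report is at least as good as any alternative, so it is a dominant strategy.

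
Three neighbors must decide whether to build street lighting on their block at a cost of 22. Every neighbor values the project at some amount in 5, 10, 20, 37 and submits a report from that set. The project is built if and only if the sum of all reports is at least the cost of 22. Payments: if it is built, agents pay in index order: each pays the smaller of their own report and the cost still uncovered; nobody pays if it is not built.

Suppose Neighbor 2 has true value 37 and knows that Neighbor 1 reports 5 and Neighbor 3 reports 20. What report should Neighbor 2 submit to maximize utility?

5

Report 5: project built, pays 5, utility 37 - 5 = 32.
Report 10: project built, pays 10, utility 37 - 10 = 27.
Report 20: project built, pays 17, utility 37 - 17 = 20.
Report 37: project built, pays 17, utility 37 - 17 = 20.
The best choice is 5 with utility 32.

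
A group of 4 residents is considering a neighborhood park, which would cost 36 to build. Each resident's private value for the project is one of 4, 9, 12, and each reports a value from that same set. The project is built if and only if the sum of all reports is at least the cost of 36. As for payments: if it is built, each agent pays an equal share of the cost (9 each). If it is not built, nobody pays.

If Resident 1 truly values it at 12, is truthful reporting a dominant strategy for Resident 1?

Check each profile of the others' reports and compare truth against every alternative report.
Others report (4, 9, 12): truth gives 3, best alternative gives 0.
Others report (4, 12, 9): truth gives 3, best alternative gives 0.
Others report (9, 4, 12): truth gives 3, best alternative gives 0.
Others report (9, 12, 4): truth gives 3, best alternative gives 0.
Others report (12, 4, 9): truth gives 3, best alternative gives 0.
Others report (12, 9, 4): truth gives 3, best alternative gives 0.
(Remaining 21 profiles checked similarly; truth is weakly best in each.)
In every case the truthful report is at least as good as any alternative, so it is a dominant strategy.

Yes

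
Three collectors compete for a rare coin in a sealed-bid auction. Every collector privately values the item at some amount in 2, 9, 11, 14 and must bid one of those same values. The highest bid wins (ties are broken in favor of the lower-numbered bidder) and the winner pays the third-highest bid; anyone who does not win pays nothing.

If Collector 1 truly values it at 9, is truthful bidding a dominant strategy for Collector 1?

No

Consider the case where Collector 2 bids 2 and Collector 3 bids 11.
Truthful bid 9: loses, pays 0, utility 0.
Bid 11 instead: wins, pays 2, utility 9 - 2 = 7.
Since 7 > 0, bidding 11 is strictly better here, so truthful bidding is not dominant.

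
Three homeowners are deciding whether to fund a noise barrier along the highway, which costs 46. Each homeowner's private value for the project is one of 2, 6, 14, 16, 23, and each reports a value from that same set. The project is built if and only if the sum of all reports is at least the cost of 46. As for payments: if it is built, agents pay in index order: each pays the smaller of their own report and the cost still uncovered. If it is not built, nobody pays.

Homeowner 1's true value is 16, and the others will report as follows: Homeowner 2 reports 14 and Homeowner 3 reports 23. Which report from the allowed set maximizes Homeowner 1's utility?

Report 2: project not built, utility 0.
Report 6: project not built, utility 0.
Report 14: project built, pays 14, utility 16 - 14 = 2.
Report 16: project built, pays 16, utility 16 - 16 = 0.
Report 23: project built, pays 23, utility 16 - 23 = -7.
The best choice is 14 with utility 2.

14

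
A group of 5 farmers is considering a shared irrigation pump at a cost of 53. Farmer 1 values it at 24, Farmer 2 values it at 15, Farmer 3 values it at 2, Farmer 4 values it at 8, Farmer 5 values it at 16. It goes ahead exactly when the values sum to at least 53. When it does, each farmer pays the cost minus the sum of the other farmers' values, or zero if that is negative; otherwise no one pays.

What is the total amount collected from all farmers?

Total value 65 ≥ cost 53, so it is built.
Farmer 1: others sum to 41; max(0, 53 - 41) = 12.
Farmer 2: others sum to 50; max(0, 53 - 50) = 3.
Farmer 3: others sum to 63; max(0, 53 - 63) = 0.
Farmer 4: others sum to 57; max(0, 53 - 57) = 0.
Farmer 5: others sum to 49; max(0, 53 - 49) = 4.
Total collected = 12 + 3 + 0 + 0 + 4 = 19.

19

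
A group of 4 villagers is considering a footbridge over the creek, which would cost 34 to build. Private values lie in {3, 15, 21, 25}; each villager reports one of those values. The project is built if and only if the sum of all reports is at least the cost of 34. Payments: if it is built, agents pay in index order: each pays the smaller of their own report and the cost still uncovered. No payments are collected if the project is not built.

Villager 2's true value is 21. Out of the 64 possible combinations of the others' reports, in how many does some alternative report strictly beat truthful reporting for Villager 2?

Others report (3, 3, 15): truth gives 0; report 15 gives 6 > 0. Violating.
Others report (3, 3, 21): truth gives 0; report 15 gives 6 > 0. Violating.
Others report (3, 3, 25): truth gives 0; report 3 gives 18 > 0. Violating.
Others report (3, 15, 3): truth gives 0; report 15 gives 6 > 0. Violating.
Others report (3, 3, 3): truth gives 0; no alternative beats it.
Others report (21, 3, 3): truth gives 8; no alternative beats it.
(Checking all 64 profiles: 62 have a profitable deviation, 2 do not.)

62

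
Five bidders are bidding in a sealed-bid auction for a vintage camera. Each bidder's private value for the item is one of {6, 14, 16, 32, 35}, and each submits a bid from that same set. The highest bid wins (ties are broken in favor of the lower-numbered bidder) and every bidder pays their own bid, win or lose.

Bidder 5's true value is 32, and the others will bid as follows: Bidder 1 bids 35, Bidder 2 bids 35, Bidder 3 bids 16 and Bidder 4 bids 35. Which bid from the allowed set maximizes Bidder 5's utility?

Bid 6: loses but pays 6, utility -6.
Bid 14: loses but pays 14, utility -14.
Bid 16: loses but pays 16, utility -16.
Bid 32: loses but pays 32, utility -32.
Bid 35: loses but pays 35, utility -35.
The best choice is 6 with utility -6.

6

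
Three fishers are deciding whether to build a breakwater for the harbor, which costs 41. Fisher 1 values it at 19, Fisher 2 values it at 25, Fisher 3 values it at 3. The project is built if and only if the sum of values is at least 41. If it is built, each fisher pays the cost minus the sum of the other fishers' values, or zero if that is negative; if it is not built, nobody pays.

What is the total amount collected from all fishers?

Total value 47 ≥ cost 41, so it is built.
Fisher 1: others sum to 28; max(0, 41 - 28) = 13.
Fisher 2: others sum to 22; max(0, 41 - 22) = 19.
Fisher 3: others sum to 44; max(0, 41 - 44) = 0.
Total collected = 13 + 19 + 0 = 32.

32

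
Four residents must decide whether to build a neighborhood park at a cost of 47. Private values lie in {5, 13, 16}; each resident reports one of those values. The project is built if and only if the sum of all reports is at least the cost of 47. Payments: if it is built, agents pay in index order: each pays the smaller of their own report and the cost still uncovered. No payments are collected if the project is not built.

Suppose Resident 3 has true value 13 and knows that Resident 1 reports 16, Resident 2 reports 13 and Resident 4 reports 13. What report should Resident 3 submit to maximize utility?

5

Report 5: project built, pays 5, utility 13 - 5 = 8.
Report 13: project built, pays 13, utility 13 - 13 = 0.
Report 16: project built, pays 16, utility 13 - 16 = -3.
The best choice is 5 with utility 8.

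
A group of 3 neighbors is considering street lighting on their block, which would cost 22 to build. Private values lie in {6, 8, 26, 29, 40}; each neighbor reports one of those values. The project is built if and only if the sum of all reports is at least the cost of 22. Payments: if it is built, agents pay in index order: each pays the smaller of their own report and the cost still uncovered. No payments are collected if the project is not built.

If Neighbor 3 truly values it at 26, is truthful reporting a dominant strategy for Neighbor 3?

Yes

Check each profile of the others' reports and compare truth against every alternative report.
Others report (6, 26): truth gives 26, best alternative gives 26.
Others report (6, 29): truth gives 26, best alternative gives 26.
Others report (6, 40): truth gives 26, best alternative gives 26.
Others report (8, 26): truth gives 26, best alternative gives 26.
Others report (8, 29): truth gives 26, best alternative gives 26.
Others report (8, 40): truth gives 26, best alternative gives 26.
(Remaining 19 profiles checked similarly; truth is weakly best in each.)
In every case the truthful report is at least as good as any alternative, so it is a dominant strategy.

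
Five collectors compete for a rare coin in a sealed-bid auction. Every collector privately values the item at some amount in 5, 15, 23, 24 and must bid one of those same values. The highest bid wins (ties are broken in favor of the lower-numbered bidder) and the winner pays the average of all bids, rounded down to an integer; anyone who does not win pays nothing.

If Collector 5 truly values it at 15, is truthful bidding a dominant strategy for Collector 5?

No

Consider the case where Collector 1 bids 5, Collector 2 bids 5, Collector 3 bids 5 and Collector 4 bids 15.
Truthful bid 15: loses, pays 0, utility 0.
Bid 23 instead: wins, pays 10, utility 15 - 10 = 5.
Since 5 > 0, bidding 23 is strictly better here, so truthful bidding is not dominant.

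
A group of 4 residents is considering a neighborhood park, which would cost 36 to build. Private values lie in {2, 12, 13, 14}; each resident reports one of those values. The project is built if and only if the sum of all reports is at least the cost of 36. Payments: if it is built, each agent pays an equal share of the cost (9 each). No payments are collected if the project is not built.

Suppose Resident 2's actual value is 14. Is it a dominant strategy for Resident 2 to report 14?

Yes

Check each profile of the others' reports and compare truth against every alternative report.
Others report (2, 12, 12): truth gives 5, best alternative gives 5.
Others report (2, 12, 13): truth gives 5, best alternative gives 5.
Others report (2, 12, 14): truth gives 5, best alternative gives 5.
Others report (2, 13, 12): truth gives 5, best alternative gives 5.
Others report (2, 13, 13): truth gives 5, best alternative gives 5.
Others report (2, 13, 14): truth gives 5, best alternative gives 5.
(Remaining 58 profiles checked similarly; truth is weakly best in each.)
In every case the truthful report is at least as good as any alternative, so it is a dominant strategy.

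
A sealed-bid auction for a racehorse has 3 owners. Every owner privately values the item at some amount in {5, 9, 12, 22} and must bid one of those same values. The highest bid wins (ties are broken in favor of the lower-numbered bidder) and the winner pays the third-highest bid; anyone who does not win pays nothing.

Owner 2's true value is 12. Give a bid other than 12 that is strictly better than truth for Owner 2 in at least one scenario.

Suppose Owner 1 bids 5 and Owner 3 bids 22.
Bid 12: loses, pays 0, utility 0.
Bid 22: wins, pays 5, utility 12 - 5 = 7.
So bidding 22 beats truth here (7 > 0).

22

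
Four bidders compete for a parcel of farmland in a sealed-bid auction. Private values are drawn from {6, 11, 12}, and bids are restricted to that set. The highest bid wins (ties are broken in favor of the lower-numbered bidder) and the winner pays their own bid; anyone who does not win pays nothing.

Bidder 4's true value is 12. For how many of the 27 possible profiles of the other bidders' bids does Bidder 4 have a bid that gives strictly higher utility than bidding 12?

1

Others bid (6, 6, 6): truth gives 0; bid 11 gives 1 > 0. Violating.
Others bid (6, 6, 11): truth gives 0; no alternative beats it.
Others bid (6, 6, 12): truth gives 0; no alternative beats it.
(Checking all 27 profiles: 1 has a profitable deviation, 26 do not.)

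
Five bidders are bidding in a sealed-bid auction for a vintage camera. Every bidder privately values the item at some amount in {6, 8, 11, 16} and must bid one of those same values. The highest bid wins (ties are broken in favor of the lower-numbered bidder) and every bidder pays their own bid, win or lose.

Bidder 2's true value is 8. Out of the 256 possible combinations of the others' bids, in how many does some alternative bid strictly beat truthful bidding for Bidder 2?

248

Others bid (6, 6, 6, 11): truth gives -8; bid 11 gives -3 > -8. Violating.
Others bid (6, 6, 6, 16): truth gives -8; bid 6 gives -6 > -8. Violating.
Others bid (6, 6, 8, 11): truth gives -8; bid 11 gives -3 > -8. Violating.
Others bid (6, 6, 8, 16): truth gives -8; bid 6 gives -6 > -8. Violating.
Others bid (6, 6, 6, 6): truth gives 0; no alternative beats it.
Others bid (6, 6, 6, 8): truth gives 0; no alternative beats it.
(Checking all 256 profiles: 248 have a profitable deviation, 8 do not.)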